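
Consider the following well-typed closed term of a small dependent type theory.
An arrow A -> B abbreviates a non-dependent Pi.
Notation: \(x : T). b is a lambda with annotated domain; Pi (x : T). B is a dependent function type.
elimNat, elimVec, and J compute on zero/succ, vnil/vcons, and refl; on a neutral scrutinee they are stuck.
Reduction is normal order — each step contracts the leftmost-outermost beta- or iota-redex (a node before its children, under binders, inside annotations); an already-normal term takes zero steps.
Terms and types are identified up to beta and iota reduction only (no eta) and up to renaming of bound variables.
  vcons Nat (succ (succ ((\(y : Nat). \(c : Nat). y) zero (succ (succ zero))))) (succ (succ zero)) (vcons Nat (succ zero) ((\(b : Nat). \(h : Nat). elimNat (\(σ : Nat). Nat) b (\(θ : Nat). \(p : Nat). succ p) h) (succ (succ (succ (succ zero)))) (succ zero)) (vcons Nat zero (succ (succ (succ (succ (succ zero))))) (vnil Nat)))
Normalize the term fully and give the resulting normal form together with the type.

normal form:
  vcons Nat (succ (succ zero)) (succ (succ zero)) (vcons Nat (succ zero) (succ (succ (succ (succ (succ zero))))) (vcons Nat zero (succ (succ (succ (succ (succ zero))))) (vnil Nat)))
the term's type:
  Vec Nat (succ (succ (succ zero)))
observation: reduction starts at a beta-redex, and 8 normal-order steps reach the normal form.


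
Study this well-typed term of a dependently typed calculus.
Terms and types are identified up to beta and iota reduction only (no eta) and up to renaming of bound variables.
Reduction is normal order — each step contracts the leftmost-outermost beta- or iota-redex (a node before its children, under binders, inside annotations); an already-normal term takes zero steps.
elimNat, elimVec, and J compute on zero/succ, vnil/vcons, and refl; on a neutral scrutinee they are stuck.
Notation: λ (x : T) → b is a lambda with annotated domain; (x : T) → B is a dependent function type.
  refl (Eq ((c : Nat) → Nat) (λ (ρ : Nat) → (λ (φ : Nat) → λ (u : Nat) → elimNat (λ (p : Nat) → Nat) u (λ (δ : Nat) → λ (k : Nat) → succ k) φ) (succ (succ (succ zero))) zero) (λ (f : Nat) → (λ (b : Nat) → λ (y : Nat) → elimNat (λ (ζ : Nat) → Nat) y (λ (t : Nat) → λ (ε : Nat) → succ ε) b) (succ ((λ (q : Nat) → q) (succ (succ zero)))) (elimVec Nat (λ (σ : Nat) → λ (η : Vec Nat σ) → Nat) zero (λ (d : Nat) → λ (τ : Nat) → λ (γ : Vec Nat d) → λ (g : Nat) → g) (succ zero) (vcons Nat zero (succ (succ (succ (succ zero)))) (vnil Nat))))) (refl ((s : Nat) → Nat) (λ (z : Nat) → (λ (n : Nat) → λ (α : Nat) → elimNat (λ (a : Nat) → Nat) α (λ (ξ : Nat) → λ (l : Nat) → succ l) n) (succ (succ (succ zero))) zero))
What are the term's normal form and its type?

resulting normal form:
  refl (Eq ((c : Nat) → Nat) (λ (ρ : Nat) → succ (succ (succ zero))) (λ (φ : Nat) → succ (succ (succ zero)))) (refl ((u : Nat) → Nat) (λ (p : Nat) → succ (succ (succ zero))))
type:
  Eq (Eq ((c : Nat) → Nat) (λ (ρ : Nat) → succ (succ (succ zero))) (λ (φ : Nat) → succ (succ (succ zero)))) (refl ((u : Nat) → Nat) (λ (p : Nat) → succ (succ (succ zero)))) (refl ((δ : Nat) → Nat) (λ (k : Nat) → succ (succ (succ zero))))


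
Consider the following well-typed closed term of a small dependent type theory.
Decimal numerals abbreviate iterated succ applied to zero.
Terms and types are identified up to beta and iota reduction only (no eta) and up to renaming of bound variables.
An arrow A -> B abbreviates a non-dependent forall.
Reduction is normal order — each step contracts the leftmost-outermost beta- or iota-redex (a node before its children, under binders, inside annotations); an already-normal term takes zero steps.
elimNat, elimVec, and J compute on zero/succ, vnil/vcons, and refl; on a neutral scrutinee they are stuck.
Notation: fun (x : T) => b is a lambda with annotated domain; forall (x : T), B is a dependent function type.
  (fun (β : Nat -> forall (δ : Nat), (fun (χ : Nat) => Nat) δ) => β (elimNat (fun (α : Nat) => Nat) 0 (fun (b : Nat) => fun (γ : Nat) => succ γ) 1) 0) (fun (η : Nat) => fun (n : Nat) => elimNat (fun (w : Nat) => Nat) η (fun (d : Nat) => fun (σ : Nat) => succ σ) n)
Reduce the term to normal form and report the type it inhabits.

normal form:
  1
inferred type:
  Nat


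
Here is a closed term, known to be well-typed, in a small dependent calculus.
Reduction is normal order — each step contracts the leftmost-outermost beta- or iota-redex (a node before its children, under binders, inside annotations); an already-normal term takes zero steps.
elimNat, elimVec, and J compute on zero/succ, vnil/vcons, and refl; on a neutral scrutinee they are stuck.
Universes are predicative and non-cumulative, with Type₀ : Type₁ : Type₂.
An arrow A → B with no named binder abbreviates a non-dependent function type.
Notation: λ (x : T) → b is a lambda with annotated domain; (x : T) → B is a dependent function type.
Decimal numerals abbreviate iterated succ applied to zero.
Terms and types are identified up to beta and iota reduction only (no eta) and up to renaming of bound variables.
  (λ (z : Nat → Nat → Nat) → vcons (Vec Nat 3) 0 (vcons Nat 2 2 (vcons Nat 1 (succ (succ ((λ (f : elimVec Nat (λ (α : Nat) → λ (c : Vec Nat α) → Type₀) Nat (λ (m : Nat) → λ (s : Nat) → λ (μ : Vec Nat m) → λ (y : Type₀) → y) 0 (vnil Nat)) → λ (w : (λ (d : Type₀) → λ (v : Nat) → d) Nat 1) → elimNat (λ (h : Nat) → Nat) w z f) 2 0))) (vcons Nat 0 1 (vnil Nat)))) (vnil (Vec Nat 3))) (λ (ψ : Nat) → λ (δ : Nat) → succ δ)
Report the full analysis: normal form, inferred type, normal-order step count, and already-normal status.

normal form:
  vcons (Vec Nat 3) 0 (vcons Nat 2 2 (vcons Nat 1 4 (vcons Nat 0 1 (vnil Nat)))) (vnil (Vec Nat 3))
type:
  Vec (Vec Nat 3) 1
reduction steps (normal order): 10
started in normal form: no
first contracted redex: a beta-redex


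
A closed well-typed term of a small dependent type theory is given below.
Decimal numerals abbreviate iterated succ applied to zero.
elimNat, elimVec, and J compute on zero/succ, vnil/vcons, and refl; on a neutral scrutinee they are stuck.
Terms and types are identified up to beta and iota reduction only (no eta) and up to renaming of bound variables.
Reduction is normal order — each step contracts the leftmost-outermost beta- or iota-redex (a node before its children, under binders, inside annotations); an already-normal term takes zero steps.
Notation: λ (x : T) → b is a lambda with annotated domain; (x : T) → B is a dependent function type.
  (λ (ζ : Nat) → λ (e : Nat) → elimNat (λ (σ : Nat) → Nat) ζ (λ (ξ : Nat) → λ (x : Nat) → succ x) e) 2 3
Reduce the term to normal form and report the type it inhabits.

normal form:
  5
the term's type:
  Nat
observation: 12 normal-order steps separate the term from its normal form.


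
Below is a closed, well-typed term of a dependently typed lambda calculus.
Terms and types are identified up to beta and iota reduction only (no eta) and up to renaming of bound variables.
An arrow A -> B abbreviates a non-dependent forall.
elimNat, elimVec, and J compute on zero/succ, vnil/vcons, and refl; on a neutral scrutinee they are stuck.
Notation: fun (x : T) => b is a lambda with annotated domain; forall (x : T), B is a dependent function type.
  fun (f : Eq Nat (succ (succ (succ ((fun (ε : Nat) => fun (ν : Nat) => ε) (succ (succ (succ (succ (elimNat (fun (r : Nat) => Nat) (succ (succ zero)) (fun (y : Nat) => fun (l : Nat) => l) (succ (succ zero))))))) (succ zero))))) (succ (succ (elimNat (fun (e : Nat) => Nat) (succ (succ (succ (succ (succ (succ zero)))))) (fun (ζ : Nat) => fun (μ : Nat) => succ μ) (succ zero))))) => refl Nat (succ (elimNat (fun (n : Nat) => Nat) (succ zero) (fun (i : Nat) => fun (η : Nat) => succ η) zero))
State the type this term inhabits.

type:
  Eq Nat (succ (succ (succ (succ (succ (succ (succ (succ (succ zero))))))))) (succ (succ (succ (succ (succ (succ (succ (succ (succ zero))))))))) -> Eq Nat (succ (succ zero)) (succ (succ zero))


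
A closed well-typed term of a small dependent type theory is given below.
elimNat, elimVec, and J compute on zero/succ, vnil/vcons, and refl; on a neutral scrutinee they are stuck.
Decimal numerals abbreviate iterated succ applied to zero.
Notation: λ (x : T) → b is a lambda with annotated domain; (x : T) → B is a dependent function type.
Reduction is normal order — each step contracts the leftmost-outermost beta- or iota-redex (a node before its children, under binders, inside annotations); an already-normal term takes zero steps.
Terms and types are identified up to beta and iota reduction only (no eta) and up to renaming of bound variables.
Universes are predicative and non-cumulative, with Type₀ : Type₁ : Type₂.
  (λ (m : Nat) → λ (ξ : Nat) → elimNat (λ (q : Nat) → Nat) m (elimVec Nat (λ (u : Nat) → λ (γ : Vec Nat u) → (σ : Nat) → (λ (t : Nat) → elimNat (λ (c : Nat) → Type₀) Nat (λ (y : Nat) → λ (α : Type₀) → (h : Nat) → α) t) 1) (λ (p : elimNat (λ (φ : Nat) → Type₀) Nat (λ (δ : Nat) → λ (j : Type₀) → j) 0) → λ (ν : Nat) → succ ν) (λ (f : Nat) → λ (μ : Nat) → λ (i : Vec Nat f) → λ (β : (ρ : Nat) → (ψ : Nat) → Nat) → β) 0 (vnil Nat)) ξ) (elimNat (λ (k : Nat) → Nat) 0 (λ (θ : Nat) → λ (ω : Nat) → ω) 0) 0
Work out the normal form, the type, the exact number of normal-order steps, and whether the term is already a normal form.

normal form:
  0
type:
  Nat
reduction steps (normal order): 4
term was already normal: no
first redex: a beta-redex


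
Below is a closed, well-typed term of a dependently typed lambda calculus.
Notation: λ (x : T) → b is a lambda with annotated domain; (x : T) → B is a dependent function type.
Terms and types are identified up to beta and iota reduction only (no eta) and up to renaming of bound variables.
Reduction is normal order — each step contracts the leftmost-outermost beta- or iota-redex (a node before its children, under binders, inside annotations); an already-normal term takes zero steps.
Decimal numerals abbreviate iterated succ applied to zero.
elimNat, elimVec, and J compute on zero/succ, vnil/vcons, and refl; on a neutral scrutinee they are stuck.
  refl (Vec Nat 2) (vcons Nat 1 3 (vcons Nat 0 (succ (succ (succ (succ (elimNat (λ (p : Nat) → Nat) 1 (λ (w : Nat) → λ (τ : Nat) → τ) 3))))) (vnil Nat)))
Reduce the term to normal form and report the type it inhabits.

resulting normal form:
  refl (Vec Nat 2) (vcons Nat 1 3 (vcons Nat 0 5 (vnil Nat)))
inferred type:
  Eq (Vec Nat 2) (vcons Nat 1 3 (vcons Nat 0 5 (vnil Nat))) (vcons Nat 1 3 (vcons Nat 0 5 (vnil Nat)))


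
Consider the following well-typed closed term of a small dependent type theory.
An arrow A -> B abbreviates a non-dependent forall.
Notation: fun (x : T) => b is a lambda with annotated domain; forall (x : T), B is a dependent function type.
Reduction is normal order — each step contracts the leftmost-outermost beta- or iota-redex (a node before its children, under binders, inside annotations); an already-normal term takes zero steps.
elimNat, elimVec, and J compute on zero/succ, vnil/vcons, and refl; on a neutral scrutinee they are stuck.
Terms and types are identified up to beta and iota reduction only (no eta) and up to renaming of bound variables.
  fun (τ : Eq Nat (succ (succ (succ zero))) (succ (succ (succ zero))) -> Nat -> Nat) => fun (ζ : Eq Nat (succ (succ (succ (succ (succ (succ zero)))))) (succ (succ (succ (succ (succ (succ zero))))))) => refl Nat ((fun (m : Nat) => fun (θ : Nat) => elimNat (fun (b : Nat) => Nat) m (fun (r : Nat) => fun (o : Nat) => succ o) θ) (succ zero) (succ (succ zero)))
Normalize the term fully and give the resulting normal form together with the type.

reduced normal form:
  fun (τ : Eq Nat (succ (succ (succ zero))) (succ (succ (succ zero))) -> Nat -> Nat) => fun (ζ : Eq Nat (succ (succ (succ (succ (succ (succ zero)))))) (succ (succ (succ (succ (succ (succ zero))))))) => refl Nat (succ (succ (succ zero)))
inferred type:
  (Eq Nat (succ (succ (succ zero))) (succ (succ (succ zero))) -> Nat -> Nat) -> Eq Nat (succ (succ (succ (succ (succ (succ zero)))))) (succ (succ (succ (succ (succ (succ zero)))))) -> Eq Nat (succ (succ (succ zero))) (succ (succ (succ zero)))
observation: contracting a beta-redex first, the term normalizes in 9 steps.


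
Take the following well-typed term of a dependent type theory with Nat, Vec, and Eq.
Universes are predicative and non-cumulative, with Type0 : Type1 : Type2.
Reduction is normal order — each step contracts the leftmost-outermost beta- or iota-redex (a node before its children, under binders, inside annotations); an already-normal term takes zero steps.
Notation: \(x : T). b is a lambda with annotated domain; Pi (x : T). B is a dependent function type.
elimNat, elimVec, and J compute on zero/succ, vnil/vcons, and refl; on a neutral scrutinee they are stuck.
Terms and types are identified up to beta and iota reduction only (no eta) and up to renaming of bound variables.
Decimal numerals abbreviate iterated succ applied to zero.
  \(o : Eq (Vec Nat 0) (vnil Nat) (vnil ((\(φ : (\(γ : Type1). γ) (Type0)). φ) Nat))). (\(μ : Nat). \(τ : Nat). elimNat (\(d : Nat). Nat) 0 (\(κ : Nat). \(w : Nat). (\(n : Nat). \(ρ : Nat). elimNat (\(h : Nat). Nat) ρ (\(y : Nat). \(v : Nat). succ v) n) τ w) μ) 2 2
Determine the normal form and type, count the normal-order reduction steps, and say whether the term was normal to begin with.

resulting normal form:
  \(o : Eq (Vec Nat 0) (vnil Nat) (vnil Nat)). 4
type:
  Pi (o : Eq (Vec Nat 0) (vnil Nat) (vnil Nat)). Nat
reduction steps (normal order): 28
already normal: no
first redex: a beta-redex


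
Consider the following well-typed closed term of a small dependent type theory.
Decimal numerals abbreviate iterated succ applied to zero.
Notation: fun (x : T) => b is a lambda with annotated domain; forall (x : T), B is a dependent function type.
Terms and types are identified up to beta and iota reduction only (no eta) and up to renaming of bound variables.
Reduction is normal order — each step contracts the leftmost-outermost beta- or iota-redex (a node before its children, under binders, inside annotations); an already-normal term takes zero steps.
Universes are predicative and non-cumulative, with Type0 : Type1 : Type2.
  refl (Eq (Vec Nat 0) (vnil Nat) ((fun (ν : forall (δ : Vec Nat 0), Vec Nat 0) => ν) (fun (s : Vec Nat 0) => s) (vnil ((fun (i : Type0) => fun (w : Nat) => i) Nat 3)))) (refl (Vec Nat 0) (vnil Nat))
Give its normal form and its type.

reduced normal form:
  refl (Eq (Vec Nat 0) (vnil Nat) (vnil Nat)) (refl (Vec Nat 0) (vnil Nat))
the term's type:
  Eq (Eq (Vec Nat 0) (vnil Nat) (vnil Nat)) (refl (Vec Nat 0) (vnil Nat)) (refl (Vec Nat 0) (vnil Nat))


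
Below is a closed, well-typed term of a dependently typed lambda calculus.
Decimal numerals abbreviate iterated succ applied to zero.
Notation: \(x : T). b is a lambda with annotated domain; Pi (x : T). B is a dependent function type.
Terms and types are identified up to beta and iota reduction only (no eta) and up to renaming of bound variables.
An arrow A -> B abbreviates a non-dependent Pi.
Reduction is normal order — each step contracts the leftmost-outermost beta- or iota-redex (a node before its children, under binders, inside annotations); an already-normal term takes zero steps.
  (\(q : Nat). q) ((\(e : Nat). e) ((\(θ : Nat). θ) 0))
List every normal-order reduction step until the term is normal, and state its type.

normal-order reduction:
  (\(q : Nat). q) ((\(e : Nat). e) ((\(θ : Nat). θ) 0))
  ~> (\(q : Nat). q) ((\(e : Nat). e) 0)
  ~> (\(q : Nat). q) 0
  ~> 0
the term's type:
  Nat


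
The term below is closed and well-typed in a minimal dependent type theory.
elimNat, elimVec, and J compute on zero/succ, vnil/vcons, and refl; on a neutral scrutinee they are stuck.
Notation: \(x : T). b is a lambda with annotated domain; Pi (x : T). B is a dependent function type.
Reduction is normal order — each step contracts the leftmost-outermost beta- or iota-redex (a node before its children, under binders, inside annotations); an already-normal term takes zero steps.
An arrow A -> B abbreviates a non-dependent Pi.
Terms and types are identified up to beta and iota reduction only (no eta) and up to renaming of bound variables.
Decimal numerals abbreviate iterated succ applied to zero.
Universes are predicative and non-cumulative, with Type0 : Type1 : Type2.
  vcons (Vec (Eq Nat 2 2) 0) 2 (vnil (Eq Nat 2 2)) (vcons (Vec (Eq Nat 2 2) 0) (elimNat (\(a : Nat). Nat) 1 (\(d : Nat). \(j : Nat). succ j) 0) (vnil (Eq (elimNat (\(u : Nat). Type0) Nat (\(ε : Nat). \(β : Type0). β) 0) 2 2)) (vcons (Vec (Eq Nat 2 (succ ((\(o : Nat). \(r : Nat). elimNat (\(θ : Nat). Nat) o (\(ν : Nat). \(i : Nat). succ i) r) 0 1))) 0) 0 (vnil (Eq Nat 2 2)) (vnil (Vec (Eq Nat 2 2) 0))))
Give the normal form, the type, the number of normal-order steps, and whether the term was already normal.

normal form:
  vcons (Vec (Eq Nat 2 2) 0) 2 (vnil (Eq Nat 2 2)) (vcons (Vec (Eq Nat 2 2) 0) 1 (vnil (Eq Nat 2 2)) (vcons (Vec (Eq Nat 2 2) 0) 0 (vnil (Eq Nat 2 2)) (vnil (Vec (Eq Nat 2 2) 0))))
type:
  Vec (Vec (Eq Nat 2 2) 0) 3
normal-order step count: 8
started in normal form: no
first redex: an elimNat iota-redex


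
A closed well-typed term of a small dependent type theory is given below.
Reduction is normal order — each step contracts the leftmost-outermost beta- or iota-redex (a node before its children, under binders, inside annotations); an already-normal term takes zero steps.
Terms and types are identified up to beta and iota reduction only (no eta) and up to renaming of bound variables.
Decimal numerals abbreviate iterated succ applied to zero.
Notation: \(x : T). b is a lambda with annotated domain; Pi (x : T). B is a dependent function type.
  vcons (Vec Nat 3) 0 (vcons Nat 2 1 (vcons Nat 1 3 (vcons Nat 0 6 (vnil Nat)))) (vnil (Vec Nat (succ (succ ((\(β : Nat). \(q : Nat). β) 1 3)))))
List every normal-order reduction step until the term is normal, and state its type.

normal-order reduction sequence:
  vcons (Vec Nat 3) 0 (vcons Nat 2 1 (vcons Nat 1 3 (vcons Nat 0 6 (vnil Nat)))) (vnil (Vec Nat (succ (succ ((\(β : Nat). \(q : Nat). β) 1 3)))))
  ~> vcons (Vec Nat 3) 0 (vcons Nat 2 1 (vcons Nat 1 3 (vcons Nat 0 6 (vnil Nat)))) (vnil (Vec Nat (succ (succ ((\(β : Nat). 1) 3)))))
  ~> vcons (Vec Nat 3) 0 (vcons Nat 2 1 (vcons Nat 1 3 (vcons Nat 0 6 (vnil Nat)))) (vnil (Vec Nat 3))
type:
  Vec (Vec Nat 3) 1


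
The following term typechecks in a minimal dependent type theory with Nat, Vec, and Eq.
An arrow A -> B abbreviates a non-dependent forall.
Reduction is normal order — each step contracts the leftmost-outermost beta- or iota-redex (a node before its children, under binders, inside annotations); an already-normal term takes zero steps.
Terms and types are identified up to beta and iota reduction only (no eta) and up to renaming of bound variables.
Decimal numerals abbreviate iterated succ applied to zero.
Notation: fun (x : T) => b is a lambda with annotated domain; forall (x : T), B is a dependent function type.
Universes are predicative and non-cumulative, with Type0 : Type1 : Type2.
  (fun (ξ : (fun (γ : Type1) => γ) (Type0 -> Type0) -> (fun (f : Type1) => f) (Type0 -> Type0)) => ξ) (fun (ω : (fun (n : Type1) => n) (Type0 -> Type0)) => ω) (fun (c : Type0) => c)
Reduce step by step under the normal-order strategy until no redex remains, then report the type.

normal-order reduction sequence:
  (fun (ξ : (fun (γ : Type1) => γ) (Type0 -> Type0) -> (fun (f : Type1) => f) (Type0 -> Type0)) => ξ) (fun (ω : (fun (n : Type1) => n) (Type0 -> Type0)) => ω) (fun (c : Type0) => c)
  ~> (fun (ξ : (fun (γ : Type1) => γ) (Type0 -> Type0)) => ξ) (fun (f : Type0) => f)
  ~> fun (ξ : Type0) => ξ
inferred type:
  Type0 -> Type0


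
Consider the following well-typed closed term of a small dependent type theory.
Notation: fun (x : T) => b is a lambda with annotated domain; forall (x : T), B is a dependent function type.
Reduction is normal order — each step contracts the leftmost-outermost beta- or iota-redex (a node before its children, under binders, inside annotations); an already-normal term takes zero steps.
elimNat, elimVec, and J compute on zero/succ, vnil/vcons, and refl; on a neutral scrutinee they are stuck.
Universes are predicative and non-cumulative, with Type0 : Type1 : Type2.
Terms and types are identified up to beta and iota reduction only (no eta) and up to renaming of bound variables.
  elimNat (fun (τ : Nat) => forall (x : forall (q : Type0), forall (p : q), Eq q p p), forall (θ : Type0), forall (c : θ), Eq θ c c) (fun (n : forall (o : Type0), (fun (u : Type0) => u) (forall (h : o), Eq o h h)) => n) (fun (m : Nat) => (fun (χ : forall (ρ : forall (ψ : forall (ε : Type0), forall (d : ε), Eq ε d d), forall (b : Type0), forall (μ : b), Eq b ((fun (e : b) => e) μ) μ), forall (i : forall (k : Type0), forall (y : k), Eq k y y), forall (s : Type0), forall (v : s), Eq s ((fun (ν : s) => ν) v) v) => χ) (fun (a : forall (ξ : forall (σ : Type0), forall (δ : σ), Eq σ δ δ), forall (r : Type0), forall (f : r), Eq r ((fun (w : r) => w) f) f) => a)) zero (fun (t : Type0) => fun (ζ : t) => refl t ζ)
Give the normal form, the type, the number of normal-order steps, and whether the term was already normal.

reduced normal form:
  fun (τ : Type0) => fun (x : τ) => refl τ x
the term's type:
  forall (τ : Type0), forall (x : τ), Eq τ x x
steps to reach normal form (normal order): 2
term was already normal: no
first contracted redex: an elimNat iota-redex


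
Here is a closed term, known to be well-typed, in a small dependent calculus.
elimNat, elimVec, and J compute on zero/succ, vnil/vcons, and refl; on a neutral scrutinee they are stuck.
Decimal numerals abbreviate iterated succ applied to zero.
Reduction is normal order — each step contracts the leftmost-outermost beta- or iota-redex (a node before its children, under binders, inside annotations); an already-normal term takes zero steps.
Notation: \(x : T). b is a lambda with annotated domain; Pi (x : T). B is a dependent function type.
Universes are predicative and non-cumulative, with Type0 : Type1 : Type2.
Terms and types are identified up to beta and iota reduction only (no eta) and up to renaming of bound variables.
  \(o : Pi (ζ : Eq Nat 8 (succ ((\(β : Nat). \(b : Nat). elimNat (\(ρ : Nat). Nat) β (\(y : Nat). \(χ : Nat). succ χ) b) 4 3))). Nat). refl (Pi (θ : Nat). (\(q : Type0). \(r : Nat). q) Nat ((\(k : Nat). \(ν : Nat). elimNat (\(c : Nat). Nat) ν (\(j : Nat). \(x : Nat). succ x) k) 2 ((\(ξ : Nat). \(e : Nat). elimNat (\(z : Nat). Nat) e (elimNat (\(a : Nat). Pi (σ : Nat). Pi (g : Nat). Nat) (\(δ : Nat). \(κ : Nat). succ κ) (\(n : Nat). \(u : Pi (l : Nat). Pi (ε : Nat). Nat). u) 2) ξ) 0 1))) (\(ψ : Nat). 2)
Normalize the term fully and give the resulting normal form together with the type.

reduced normal form:
  \(o : Pi (ζ : Eq Nat 8 8). Nat). refl (Pi (β : Nat). Nat) (\(b : Nat). 2)
the term's type:
  Pi (o : Pi (ζ : Eq Nat 8 8). Nat). Eq (Pi (β : Nat). Nat) (\(b : Nat). 2) (\(ρ : Nat). 2)


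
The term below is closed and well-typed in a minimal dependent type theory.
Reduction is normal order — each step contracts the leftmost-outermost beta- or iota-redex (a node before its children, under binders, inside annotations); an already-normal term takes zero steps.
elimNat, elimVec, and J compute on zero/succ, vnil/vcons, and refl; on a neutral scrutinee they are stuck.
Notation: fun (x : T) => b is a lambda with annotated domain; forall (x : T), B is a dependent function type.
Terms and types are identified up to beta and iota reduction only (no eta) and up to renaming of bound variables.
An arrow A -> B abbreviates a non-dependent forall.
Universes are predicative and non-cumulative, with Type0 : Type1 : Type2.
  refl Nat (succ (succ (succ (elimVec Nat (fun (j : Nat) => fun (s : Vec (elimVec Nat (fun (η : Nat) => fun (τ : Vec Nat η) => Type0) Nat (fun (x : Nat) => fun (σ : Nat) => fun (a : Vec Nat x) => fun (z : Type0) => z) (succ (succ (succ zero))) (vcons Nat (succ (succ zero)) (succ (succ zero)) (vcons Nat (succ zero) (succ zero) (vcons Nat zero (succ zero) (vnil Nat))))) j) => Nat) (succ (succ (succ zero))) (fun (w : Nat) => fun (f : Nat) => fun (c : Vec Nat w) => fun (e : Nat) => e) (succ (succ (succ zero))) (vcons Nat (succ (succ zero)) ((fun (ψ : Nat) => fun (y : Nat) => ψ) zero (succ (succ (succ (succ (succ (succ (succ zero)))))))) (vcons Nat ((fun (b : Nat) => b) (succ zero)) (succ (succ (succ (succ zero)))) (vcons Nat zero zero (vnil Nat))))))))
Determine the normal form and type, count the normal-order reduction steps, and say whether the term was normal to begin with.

resulting normal form:
  refl Nat (succ (succ (succ (succ (succ (succ zero))))))
the term's type:
  Eq Nat (succ (succ (succ (succ (succ (succ zero)))))) (succ (succ (succ (succ (succ (succ zero))))))
steps to reach normal form (normal order): 16
already normal: no
first contracted redex: an elimVec iota-redex


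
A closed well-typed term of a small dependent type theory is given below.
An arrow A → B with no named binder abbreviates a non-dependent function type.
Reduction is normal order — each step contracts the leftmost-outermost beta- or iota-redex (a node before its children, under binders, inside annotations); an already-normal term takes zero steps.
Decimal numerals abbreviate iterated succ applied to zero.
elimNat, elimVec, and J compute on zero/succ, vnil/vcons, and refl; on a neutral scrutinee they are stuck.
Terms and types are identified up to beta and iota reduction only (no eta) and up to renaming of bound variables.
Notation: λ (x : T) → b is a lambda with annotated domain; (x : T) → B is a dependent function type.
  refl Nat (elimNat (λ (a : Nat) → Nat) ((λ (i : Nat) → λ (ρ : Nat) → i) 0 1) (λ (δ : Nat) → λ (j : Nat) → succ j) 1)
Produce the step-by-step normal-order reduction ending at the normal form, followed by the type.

normal-order reduction:
  refl Nat (elimNat (λ (a : Nat) → Nat) ((λ (i : Nat) → λ (ρ : Nat) → i) 0 1) (λ (δ : Nat) → λ (j : Nat) → succ j) 1)
  ~> refl Nat ((λ (a : Nat) → λ (i : Nat) → succ i) 0 (elimNat (λ (ρ : Nat) → Nat) ((λ (δ : Nat) → λ (j : Nat) → δ) 0 1) (λ (q : Nat) → λ (u : Nat) → succ u) 0))
  ~> refl Nat ((λ (a : Nat) → succ a) (elimNat (λ (i : Nat) → Nat) ((λ (ρ : Nat) → λ (δ : Nat) → ρ) 0 1) (λ (j : Nat) → λ (q : Nat) → succ q) 0))
  ~> refl Nat (succ (elimNat (λ (a : Nat) → Nat) ((λ (i : Nat) → λ (ρ : Nat) → i) 0 1) (λ (δ : Nat) → λ (j : Nat) → succ j) 0))
  ~> refl Nat (succ ((λ (a : Nat) → λ (i : Nat) → a) 0 1))
  ~> refl Nat (succ ((λ (a : Nat) → 0) 1))
  ~> refl Nat 1
type:
  Eq Nat 1 1


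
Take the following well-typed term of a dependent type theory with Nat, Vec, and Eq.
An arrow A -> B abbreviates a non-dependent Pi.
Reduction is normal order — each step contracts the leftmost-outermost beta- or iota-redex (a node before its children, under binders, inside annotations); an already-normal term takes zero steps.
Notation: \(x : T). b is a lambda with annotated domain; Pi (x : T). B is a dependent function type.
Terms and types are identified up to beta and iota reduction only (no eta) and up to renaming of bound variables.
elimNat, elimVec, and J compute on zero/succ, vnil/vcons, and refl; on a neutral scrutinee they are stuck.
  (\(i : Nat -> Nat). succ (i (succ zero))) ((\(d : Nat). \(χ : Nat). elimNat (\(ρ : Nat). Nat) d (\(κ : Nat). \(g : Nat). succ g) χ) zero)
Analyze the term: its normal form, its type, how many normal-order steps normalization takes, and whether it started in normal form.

reduced normal form:
  succ (succ zero)
the term's type:
  Nat
normal-order step count: 7
started in normal form: no
first redex: a beta-redex


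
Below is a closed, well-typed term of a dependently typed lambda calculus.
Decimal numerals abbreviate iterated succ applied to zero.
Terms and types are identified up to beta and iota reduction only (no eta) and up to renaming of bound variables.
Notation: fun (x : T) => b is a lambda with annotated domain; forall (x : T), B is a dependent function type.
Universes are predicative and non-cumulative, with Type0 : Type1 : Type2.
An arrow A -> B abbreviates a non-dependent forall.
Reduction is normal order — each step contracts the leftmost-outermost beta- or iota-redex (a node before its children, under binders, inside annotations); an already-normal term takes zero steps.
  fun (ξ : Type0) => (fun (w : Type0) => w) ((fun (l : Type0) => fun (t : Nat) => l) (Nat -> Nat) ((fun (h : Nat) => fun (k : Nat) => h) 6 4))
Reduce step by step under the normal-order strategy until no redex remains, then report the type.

normal-order reduction sequence:
  fun (ξ : Type0) => (fun (w : Type0) => w) ((fun (l : Type0) => fun (t : Nat) => l) (Nat -> Nat) ((fun (h : Nat) => fun (k : Nat) => h) 6 4))
  ~> fun (ξ : Type0) => (fun (w : Type0) => fun (l : Nat) => w) (Nat -> Nat) ((fun (t : Nat) => fun (h : Nat) => t) 6 4)
  ~> fun (ξ : Type0) => (fun (w : Nat) => Nat -> Nat) ((fun (l : Nat) => fun (t : Nat) => l) 6 4)
  ~> fun (ξ : Type0) => Nat -> Nat
inferred type:
  Type0 -> Type0


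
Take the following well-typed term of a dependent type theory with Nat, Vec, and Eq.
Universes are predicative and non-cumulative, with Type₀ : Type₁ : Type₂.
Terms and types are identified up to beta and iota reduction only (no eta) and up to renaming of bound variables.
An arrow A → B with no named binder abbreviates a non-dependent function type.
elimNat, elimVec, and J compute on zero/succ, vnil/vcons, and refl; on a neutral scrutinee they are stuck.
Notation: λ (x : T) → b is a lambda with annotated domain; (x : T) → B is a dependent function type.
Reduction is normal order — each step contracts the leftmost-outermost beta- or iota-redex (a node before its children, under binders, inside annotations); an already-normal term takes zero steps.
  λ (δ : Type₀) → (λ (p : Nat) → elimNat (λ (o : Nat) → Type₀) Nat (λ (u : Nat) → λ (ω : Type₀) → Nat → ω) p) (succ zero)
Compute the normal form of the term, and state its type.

resulting normal form:
  λ (δ : Type₀) → Nat → Nat
type:
  Type₀ → Type₀
observation: contracting a beta-redex first, the term normalizes in 5 steps.


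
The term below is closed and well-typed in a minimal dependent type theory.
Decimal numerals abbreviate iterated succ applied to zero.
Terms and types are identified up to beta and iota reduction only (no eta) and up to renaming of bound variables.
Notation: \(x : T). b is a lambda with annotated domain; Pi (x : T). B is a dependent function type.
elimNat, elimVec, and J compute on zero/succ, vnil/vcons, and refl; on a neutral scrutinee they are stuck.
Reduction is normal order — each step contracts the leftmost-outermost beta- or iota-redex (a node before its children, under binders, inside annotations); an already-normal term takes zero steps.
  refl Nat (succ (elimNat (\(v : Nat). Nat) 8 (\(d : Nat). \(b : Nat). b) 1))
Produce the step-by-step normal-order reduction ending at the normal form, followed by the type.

normal-order reduction sequence:
  refl Nat (succ (elimNat (\(v : Nat). Nat) 8 (\(d : Nat). \(b : Nat). b) 1))
  ~> refl Nat (succ ((\(v : Nat). \(d : Nat). d) 0 (elimNat (\(b : Nat). Nat) 8 (\(s : Nat). \(ζ : Nat). ζ) 0)))
  ~> refl Nat (succ ((\(v : Nat). v) (elimNat (\(d : Nat). Nat) 8 (\(b : Nat). \(s : Nat). s) 0)))
  ~> refl Nat (succ (elimNat (\(v : Nat). Nat) 8 (\(d : Nat). \(b : Nat). b) 0))
  ~> refl Nat 9
type:
  Eq Nat 9 9


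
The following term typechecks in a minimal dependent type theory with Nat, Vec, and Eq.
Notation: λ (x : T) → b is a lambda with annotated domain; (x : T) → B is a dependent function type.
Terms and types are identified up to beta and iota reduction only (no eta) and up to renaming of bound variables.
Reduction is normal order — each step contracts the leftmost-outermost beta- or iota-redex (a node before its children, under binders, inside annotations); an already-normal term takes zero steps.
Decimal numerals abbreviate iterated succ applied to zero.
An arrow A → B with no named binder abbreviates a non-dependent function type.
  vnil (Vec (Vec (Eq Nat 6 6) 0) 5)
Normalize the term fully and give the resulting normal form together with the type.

reduced normal form:
  vnil (Vec (Vec (Eq Nat 6 6) 0) 5)
the term's type:
  Vec (Vec (Vec (Eq Nat 6 6) 0) 5) 0


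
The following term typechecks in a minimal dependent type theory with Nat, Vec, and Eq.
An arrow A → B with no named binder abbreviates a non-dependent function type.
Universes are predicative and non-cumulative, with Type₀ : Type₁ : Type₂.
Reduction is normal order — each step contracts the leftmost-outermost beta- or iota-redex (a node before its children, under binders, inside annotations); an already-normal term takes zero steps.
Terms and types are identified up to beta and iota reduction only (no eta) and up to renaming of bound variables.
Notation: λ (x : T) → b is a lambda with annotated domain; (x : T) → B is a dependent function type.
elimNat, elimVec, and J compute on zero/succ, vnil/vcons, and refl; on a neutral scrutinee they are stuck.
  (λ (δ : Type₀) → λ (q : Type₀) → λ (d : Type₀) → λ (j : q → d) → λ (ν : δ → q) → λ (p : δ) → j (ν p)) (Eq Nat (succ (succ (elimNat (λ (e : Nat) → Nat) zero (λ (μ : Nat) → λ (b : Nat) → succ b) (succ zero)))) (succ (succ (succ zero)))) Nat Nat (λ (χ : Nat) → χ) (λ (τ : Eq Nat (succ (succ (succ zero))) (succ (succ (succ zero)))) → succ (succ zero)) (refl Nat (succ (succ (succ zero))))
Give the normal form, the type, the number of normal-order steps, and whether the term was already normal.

resulting normal form:
  succ (succ zero)
type:
  Nat
reduction steps (normal order): 8
already normal: no
first contracted redex: a beta-redex


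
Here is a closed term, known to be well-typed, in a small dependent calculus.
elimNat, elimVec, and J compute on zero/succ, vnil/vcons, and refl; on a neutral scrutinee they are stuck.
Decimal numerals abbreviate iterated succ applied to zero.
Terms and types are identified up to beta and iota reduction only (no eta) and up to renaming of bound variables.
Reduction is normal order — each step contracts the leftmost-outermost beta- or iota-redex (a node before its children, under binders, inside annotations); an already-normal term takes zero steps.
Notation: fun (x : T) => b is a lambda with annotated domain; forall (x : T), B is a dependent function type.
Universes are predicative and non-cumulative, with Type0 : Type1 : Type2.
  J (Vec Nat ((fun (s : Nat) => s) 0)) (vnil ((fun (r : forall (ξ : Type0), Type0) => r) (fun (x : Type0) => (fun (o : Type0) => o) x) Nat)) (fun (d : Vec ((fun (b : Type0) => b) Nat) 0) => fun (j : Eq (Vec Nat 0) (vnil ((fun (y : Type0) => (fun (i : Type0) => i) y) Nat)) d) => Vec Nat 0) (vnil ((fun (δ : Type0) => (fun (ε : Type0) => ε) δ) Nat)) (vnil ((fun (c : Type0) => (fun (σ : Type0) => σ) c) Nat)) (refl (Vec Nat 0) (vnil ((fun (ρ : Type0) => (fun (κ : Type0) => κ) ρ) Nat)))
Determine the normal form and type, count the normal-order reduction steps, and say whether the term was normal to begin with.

resulting normal form:
  vnil Nat
the term's type:
  Vec Nat 0
steps to reach normal form (normal order): 3
started in normal form: no
first redex: a J iota-redex


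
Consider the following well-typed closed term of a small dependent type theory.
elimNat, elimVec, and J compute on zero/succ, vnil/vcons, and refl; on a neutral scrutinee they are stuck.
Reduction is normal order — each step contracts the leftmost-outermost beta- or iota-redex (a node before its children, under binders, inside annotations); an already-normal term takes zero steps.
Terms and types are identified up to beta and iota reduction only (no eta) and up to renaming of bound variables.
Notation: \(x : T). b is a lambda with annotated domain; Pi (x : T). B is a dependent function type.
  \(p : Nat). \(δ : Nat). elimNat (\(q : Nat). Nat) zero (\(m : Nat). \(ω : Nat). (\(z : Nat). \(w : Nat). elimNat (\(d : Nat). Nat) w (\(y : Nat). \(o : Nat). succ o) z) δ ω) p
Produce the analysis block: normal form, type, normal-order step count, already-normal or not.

resulting normal form:
  \(p : Nat). \(δ : Nat). elimNat (\(q : Nat). Nat) zero (\(m : Nat). \(ω : Nat). elimNat (\(z : Nat). Nat) ω (\(w : Nat). \(d : Nat). succ d) δ) p
the term's type:
  Pi (p : Nat). Pi (δ : Nat). Nat
reduction steps (normal order): 2
term was already normal: no
first redex: a beta-redex


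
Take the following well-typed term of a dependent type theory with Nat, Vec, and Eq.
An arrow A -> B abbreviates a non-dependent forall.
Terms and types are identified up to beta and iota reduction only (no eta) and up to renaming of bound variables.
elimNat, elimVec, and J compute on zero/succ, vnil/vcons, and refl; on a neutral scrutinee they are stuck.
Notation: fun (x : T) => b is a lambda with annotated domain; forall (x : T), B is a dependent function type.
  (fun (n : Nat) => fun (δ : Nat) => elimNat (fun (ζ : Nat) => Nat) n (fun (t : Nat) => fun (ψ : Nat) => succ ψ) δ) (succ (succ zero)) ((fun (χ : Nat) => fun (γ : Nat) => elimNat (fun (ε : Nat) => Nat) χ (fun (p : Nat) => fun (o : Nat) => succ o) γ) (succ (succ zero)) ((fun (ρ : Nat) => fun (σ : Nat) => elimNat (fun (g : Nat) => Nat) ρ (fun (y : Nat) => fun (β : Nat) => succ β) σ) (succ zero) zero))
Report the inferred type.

the term's type:
  Nat


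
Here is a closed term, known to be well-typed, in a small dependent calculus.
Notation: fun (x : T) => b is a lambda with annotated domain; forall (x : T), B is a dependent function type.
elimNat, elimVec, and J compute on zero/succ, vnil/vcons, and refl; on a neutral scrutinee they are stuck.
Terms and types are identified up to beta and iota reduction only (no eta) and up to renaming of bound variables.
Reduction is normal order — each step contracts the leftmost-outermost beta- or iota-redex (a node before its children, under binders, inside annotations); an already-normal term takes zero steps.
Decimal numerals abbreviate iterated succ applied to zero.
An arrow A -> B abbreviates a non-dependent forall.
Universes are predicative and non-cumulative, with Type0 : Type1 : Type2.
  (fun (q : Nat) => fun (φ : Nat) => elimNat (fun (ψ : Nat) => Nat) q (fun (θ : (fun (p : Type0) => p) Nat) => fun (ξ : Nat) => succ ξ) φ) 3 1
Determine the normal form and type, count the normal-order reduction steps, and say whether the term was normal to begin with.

reduced normal form:
  4
the term's type:
  Nat
reduction steps (normal order): 6
started in normal form: no
first redex: a beta-redex


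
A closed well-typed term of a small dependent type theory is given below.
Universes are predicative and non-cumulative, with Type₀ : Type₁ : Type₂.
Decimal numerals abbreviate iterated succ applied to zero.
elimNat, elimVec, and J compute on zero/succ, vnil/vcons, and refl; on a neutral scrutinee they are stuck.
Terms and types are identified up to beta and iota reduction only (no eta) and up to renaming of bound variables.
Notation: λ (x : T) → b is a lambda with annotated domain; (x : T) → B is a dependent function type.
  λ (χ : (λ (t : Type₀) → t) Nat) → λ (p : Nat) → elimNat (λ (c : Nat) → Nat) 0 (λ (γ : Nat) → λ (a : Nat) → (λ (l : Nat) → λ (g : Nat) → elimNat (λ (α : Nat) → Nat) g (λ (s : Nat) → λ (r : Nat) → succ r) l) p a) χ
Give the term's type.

type:
  (χ : Nat) → (t : Nat) → Nat


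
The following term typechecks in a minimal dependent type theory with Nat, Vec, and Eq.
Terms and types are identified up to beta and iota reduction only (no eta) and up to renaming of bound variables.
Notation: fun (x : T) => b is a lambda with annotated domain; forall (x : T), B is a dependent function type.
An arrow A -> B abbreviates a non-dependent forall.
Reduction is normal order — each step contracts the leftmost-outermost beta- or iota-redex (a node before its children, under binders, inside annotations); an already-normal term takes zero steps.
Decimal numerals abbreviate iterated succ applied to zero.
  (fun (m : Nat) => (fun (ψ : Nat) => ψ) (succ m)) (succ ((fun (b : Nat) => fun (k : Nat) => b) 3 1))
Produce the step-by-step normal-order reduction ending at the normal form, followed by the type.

reduction (normal order):
  (fun (m : Nat) => (fun (ψ : Nat) => ψ) (succ m)) (succ ((fun (b : Nat) => fun (k : Nat) => b) 3 1))
  ~> (fun (m : Nat) => m) (succ (succ ((fun (ψ : Nat) => fun (b : Nat) => ψ) 3 1)))
  ~> succ (succ ((fun (m : Nat) => fun (ψ : Nat) => m) 3 1))
  ~> succ (succ ((fun (m : Nat) => 3) 1))
  ~> 5
inferred type:
  Nat
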